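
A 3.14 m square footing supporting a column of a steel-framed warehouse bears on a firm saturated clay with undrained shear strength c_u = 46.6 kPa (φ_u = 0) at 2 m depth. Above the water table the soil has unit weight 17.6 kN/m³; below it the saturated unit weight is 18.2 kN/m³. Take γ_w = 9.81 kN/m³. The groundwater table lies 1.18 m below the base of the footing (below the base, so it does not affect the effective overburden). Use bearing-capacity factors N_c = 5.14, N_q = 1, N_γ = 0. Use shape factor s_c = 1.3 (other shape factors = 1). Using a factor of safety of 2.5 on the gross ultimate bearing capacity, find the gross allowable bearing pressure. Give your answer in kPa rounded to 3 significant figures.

q_all ≈ 139 kPa

Effective surcharge at the founding depth q = γ·D_f = 17.6 × 2 = 35.2 kPa.
q_ult = c·N_c·s_c + q·N_q
     = 46.6 × 5.14 × 1.3 + 35.2 × 1
     = 311.38 + 35.2 = 346.58 kPa.
q_all = 346.58 / 2.5 = 138.63 kPa.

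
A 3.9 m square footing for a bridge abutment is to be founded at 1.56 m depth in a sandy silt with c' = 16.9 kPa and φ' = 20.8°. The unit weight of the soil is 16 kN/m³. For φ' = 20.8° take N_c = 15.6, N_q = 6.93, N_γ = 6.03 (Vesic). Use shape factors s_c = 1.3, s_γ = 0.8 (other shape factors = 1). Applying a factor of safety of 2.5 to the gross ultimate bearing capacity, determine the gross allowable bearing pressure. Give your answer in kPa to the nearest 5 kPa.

Effective surcharge at the founding depth q = γ·D_f = 16 × 1.56 = 24.96 kPa.
q_ult = c·N_c·s_c + q·N_q + 0.5·γ·B·N_γ·s_γ
     = 16.9 × 15.6 × 1.3 + 24.96 × 6.93 + 0.5 × 16 × 3.9 × 6.03 × 0.8
     = 342.73 + 172.97 + 150.51 = 666.21 kPa.
q_all = q_ult / FS = 666.21 / 2.5 = 266.49 kPa.

q_all ≈ 265 kPa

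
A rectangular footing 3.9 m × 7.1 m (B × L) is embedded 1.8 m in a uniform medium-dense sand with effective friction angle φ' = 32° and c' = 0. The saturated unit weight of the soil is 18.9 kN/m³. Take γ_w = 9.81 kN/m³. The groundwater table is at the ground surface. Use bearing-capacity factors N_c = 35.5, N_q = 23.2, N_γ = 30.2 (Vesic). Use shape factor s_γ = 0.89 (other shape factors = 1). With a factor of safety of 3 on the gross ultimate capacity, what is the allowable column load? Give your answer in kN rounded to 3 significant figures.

P_all ≈ 7900 kN

Water table at ground surface, so effective unit weight γ' = 18.9 − 9.81 = 9.09 kN/m³ is used throughout; overburden q = 9.09 × 1.8 = 16.362 kPa; the same γ' applies in the ½γBN_γ term.
Surcharge term q·N_q = 16.362 × 23.2 = 379.6 kPa; self-weight term 0.5·γ·B·N_γ·s_γ = 0.5 × 9.09 × 3.9 × 30.2 × 0.89 = 476.43 kPa.
q_ult = 379.6 + 476.43 = 856.02 kPa.
Gross allowable pressure q_all = 856.02 / 3 = 285.34 kPa.
Footing area = 27.69 m², so allowable column load = 285.34 × 27.69 = 7901.1 kN.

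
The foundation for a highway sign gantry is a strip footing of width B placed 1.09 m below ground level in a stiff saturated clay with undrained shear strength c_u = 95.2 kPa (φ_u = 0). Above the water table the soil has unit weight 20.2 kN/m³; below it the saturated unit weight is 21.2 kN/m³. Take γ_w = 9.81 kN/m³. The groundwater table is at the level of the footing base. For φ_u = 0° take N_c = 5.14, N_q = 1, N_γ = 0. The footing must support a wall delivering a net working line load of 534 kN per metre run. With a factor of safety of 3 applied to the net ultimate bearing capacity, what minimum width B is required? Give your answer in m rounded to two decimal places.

B = 3.27 m

Overburden at base level: q = 20.2 × 1.09 = 22.018 kPa.
Cohesion term c·N_c = 95.2 × 5.14 = 489.33 kPa; surcharge term q·N_q = 22.018 × 1 = 22.018 kPa.
q_ult = 489.33 + 22.018 = 511.35 kPa.
For φ = 0 the ½γBN_γ term vanishes, so q_ult is independent of B. q_net = 511.35 − 22.018 = 489.33 kPa; q_all(net) = 489.33/3 = 163.11 kPa.
Required width B = w / q_all(net) = 534 / 163.11 = 3.274 m.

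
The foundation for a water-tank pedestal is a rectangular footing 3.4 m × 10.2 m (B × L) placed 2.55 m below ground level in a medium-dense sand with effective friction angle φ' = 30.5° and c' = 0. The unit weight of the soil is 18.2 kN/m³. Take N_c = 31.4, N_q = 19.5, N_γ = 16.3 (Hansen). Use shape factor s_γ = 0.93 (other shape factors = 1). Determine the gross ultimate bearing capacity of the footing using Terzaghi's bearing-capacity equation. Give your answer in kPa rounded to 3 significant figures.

Overburden at base level: q = 18.2 × 2.55 = 46.41 kPa.
Surcharge term q·N_q = 46.41 × 19.5 = 904.99 kPa; self-weight term 0.5·γ·B·N_γ·s_γ = 0.5 × 18.2 × 3.4 × 16.3 × 0.93 = 469.02 kPa.
q_ult = 904.99 + 469.02 = 1374 kPa.

q_ult ≈ 1370 kPa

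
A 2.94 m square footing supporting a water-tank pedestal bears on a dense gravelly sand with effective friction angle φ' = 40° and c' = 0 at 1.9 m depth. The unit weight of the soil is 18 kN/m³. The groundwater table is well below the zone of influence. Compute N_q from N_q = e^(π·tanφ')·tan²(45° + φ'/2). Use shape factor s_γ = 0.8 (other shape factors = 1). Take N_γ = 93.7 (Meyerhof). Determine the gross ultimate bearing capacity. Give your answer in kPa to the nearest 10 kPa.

q_ult ≈ 4180 kPa

tan40° = 0.8391, so N_q = e^(π×0.8391)·tan²(65°) = 13.959 × 4.599 = 64.2.
q = γ·D_f = 18 × 1.9 = 34.2 kPa.
q·N_q = 34.2 × 64.195 = 2195.5 kPa
0.5·γ·B·N_γ·s_γ = 0.5 × 18 × 2.94 × 93.7 × 0.8 = 1983.4 kPa
q_ult = 2195.5 + 1983.4 = 4178.9 kPa.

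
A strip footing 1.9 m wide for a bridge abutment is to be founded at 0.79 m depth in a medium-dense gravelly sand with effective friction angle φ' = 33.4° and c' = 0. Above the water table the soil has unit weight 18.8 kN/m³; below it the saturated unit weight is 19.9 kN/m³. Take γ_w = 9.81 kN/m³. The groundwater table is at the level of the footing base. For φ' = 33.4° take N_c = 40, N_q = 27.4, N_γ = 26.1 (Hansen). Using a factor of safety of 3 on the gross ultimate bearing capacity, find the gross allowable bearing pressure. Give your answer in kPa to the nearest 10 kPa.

q_all ≈ 220 kPa

Effective surcharge at the founding depth q = γ·D_f = 18.8 × 0.79 = 14.852 kPa.
The water table coincides with the base, so in the self-weight term γ → γ' = 10.09 kN/m³.
q_ult = q·N_q + 0.5·γ·B·N_γ
     = 14.852 × 27.4 + 0.5 × 10.09 × 1.9 × 26.1
     = 406.94 + 250.18 = 657.13 kPa.
q_all = 657.13 / 3 = 219.04 kPa.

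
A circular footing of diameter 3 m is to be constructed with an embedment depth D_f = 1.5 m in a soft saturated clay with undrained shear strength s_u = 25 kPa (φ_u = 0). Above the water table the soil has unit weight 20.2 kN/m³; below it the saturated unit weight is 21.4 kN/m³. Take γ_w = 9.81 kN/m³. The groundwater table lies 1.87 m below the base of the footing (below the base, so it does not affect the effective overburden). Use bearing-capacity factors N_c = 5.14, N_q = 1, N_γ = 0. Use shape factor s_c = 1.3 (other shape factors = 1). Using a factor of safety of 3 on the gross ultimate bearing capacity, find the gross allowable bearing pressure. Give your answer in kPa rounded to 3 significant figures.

Effective surcharge at the founding depth q = γ·D_f = 20.2 × 1.5 = 30.3 kPa.
q_ult = c·N_c·s_c + q·N_q
     = 25 × 5.14 × 1.3 + 30.3 × 1
     = 167.05 + 30.3 = 197.35 kPa.
q_all = 197.35 / 3 = 65.783 kPa.

q_all ≈ 65.8 kPa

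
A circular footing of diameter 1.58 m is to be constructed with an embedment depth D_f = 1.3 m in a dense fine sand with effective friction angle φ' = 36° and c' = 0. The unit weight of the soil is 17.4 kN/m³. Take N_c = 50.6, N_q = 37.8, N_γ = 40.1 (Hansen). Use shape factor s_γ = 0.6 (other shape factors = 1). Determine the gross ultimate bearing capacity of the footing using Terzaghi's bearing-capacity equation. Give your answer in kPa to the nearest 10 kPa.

q_ult ≈ 1190 kPa

Effective surcharge at the founding depth q = γ·D_f = 17.4 × 1.3 = 22.62 kPa.
q_ult = q·N_q + 0.5·γ·B·N_γ·s_γ
     = 22.62 × 37.8 + 0.5 × 17.4 × 1.58 × 40.1 × 0.6
     = 855.04 + 330.73 = 1185.8 kPa.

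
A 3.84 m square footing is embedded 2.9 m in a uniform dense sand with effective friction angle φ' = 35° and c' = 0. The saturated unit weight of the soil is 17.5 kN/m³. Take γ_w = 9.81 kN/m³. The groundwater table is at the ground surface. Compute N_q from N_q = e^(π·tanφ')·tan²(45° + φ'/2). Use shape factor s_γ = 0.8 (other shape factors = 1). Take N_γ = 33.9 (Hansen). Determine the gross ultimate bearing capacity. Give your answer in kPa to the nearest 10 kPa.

q_ult ≈ 1140 kPa

tan35° = 0.7002, so N_q = e^(π×0.7002)·tan²(62.5°) = 9.023 × 3.69 = 33.3.
With the water table at the surface the whole profile is submerged: γ' = 17.5 − 9.81 = 7.69 kN/m³, so q = γ'·D_f = 22.301 kPa; the same γ' applies in the ½γBN_γ term.
q_ult = q·N_q + 0.5·γ·B·N_γ·s_γ
     = 22.301 × 33.296 + 0.5 × 7.69 × 3.84 × 33.9 × 0.8
     = 742.54 + 400.42 = 1143 kPa.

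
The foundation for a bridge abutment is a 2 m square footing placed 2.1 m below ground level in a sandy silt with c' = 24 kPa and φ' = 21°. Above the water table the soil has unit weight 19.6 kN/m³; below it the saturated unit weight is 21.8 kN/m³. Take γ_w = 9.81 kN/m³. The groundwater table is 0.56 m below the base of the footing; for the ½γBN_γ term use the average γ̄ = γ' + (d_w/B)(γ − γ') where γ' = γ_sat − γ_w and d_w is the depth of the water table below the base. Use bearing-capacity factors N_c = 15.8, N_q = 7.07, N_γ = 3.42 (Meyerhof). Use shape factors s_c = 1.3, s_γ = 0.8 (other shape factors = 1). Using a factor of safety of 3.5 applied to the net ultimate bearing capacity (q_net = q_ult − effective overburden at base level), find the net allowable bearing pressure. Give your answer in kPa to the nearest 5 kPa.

q_all(net) ≈ 225 kPa

Overburden at base level: q = 19.6 × 2.1 = 41.16 kPa.
The water table is 0.56 m below the base (< B = 2 m), so the ½γBN_γ term uses γ̄ = γ' + (d_w/B)(γ − γ') = 11.99 + (0.56/2)(19.6 − 11.99) = 14.121 kN/m³.
Cohesion term c·N_c·s_c = 24 × 15.8 × 1.3 = 492.96 kPa; surcharge term q·N_q = 41.16 × 7.07 = 291 kPa; self-weight term 0.5·γ·B·N_γ·s_γ = 0.5 × 14.121 × 2 × 3.42 × 0.8 = 38.635 kPa.
q_ult = 492.96 + 291 + 38.635 = 822.6 kPa.
Net ultimate: q_net = 822.6 − 41.16 = 781.44 kPa.
q_all(net) = 781.44 / 3.5 = 223.27 kPa.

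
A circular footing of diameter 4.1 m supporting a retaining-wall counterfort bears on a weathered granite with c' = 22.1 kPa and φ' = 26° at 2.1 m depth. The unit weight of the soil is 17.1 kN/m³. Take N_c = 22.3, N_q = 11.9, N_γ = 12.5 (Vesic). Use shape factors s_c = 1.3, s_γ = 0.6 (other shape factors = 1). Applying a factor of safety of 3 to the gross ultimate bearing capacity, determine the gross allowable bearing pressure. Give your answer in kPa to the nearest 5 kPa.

q = γ·D_f = 17.1 × 2.1 = 35.91 kPa.
c·N_c·s_c = 22.1 × 22.3 × 1.3 = 640.68 kPa
q·N_q = 35.91 × 11.9 = 427.33 kPa
0.5·γ·B·N_γ·s_γ = 0.5 × 17.1 × 4.1 × 12.5 × 0.6 = 262.91 kPa
q_ult = 640.68 + 427.33 + 262.91 = 1330.9 kPa.
q_all = q_ult / FS = 1330.9 / 3 = 443.64 kPa.

q_all ≈ 445 kPa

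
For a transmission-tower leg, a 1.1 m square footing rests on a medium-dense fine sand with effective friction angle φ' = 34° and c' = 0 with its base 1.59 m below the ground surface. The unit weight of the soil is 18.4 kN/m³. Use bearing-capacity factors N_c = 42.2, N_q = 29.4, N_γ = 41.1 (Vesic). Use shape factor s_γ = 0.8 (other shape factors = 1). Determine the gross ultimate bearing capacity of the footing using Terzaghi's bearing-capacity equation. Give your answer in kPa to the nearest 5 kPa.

q_ult ≈ 1195 kPa

q = γ·D_f = 18.4 × 1.59 = 29.256 kPa.
q·N_q = 29.256 × 29.4 = 860.13 kPa
0.5·γ·B·N_γ·s_γ = 0.5 × 18.4 × 1.1 × 41.1 × 0.8 = 332.75 kPa
q_ult = 860.13 + 332.75 = 1192.9 kPa.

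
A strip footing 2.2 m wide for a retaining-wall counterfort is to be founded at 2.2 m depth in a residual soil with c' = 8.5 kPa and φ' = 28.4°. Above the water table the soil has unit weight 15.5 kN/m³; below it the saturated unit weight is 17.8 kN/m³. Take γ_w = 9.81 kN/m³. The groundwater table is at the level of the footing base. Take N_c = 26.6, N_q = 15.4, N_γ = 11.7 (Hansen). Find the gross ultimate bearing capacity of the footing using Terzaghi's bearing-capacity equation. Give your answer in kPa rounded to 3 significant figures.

q_ult ≈ 854 kPa

Effective surcharge at the founding depth q = γ·D_f = 15.5 × 2.2 = 34.1 kPa.
The water table coincides with the base, so in the self-weight term γ → γ' = 7.99 kN/m³.
q_ult = c·N_c + q·N_q + 0.5·γ·B·N_γ
     = 8.5 × 26.6 + 34.1 × 15.4 + 0.5 × 7.99 × 2.2 × 11.7
     = 226.1 + 525.14 + 102.83 = 854.07 kPa.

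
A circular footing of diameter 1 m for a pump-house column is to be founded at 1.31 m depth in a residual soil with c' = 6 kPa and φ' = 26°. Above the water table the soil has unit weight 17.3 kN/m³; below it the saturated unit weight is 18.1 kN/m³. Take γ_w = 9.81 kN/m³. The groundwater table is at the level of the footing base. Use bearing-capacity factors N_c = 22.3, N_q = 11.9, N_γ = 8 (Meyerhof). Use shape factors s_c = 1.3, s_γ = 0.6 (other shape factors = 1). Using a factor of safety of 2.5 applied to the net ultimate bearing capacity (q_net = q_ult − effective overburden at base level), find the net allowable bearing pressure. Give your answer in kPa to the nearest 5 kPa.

q = γ·D_f = 17.3 × 1.31 = 22.663 kPa.
For the ½γBN_γ term take γ' = 18.1 − 9.81 = 8.29 kN/m³ (soil below base is submerged).
c·N_c·s_c = 6 × 22.3 × 1.3 = 173.94 kPa
q·N_q = 22.663 × 11.9 = 269.69 kPa
0.5·γ·B·N_γ·s_γ = 0.5 × 8.29 × 1 × 8 × 0.6 = 19.896 kPa
q_ult = 173.94 + 269.69 + 19.896 = 463.53 kPa.
Net ultimate: q_net = 463.53 − 22.663 = 440.86 kPa.
q_all(net) = 440.86 / 2.5 = 176.35 kPa.

q_all(net) ≈ 175 kPa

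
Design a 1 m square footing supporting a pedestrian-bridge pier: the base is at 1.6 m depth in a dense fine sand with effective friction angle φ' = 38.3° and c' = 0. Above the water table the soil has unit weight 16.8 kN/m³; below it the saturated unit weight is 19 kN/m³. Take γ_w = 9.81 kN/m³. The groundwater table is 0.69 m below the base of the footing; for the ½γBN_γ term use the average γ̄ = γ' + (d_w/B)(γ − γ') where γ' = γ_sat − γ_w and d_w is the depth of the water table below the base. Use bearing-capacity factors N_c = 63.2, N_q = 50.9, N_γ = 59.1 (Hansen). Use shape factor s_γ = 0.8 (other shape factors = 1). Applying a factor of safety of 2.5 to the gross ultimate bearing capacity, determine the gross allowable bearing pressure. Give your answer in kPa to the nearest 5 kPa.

q = γ·D_f = 16.8 × 1.6 = 26.88 kPa.
γ' = 9.19 kN/m³; averaging over the depth B below the base, γ̄ = γ' + (d_w/B)(γ − γ') = 14.441 kN/m³.
q·N_q = 26.88 × 50.9 = 1368.2 kPa
0.5·γ·B·N_γ·s_γ = 0.5 × 14.441 × 1 × 59.1 × 0.8 = 341.38 kPa
q_ult = 1368.2 + 341.38 = 1709.6 kPa.
q_all = q_ult / FS = 1709.6 / 2.5 = 683.83 kPa.

q_all ≈ 685 kPa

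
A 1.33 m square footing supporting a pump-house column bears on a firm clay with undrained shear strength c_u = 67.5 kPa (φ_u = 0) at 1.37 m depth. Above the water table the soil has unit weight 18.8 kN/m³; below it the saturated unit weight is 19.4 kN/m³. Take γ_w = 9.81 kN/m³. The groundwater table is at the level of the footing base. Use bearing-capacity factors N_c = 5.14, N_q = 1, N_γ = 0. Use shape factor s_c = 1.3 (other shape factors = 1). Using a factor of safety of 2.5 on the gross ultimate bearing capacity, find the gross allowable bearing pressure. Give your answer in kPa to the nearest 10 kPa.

q_all ≈ 190 kPa

Overburden at base level: q = 18.8 × 1.37 = 25.756 kPa.
Cohesion term c·N_c·s_c = 67.5 × 5.14 × 1.3 = 451.04 kPa; surcharge term q·N_q = 25.756 × 1 = 25.756 kPa.
q_ult = 451.04 + 25.756 = 476.79 kPa.
q_all = 476.79 / 2.5 = 190.72 kPa.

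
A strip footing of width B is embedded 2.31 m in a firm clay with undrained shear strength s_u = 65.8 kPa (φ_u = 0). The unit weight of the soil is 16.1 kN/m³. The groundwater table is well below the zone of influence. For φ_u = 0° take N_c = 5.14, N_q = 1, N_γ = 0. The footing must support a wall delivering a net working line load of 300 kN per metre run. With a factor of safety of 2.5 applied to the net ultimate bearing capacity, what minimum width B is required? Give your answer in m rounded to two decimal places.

Overburden at base level: q = 16.1 × 2.31 = 37.191 kPa.
Cohesion term c·N_c = 65.8 × 5.14 = 338.21 kPa; surcharge term q·N_q = 37.191 × 1 = 37.191 kPa.
q_ult = 338.21 + 37.191 = 375.4 kPa.
For φ = 0 the ½γBN_γ term vanishes, so q_ult is independent of B. q_net = 375.4 − 37.191 = 338.21 kPa; q_all(net) = 338.21/2.5 = 135.28 kPa.
Required width B = w / q_all(net) = 300 / 135.28 = 2.218 m.

B = 2.22 m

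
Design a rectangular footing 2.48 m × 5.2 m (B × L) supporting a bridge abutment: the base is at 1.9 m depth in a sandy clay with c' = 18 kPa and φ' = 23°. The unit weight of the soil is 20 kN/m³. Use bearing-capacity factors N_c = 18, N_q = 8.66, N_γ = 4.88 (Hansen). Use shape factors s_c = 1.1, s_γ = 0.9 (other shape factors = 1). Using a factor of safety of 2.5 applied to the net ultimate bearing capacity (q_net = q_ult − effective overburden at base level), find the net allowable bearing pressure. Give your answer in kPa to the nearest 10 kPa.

q_all(net) ≈ 300 kPa

Effective surcharge at the founding depth q = γ·D_f = 20 × 1.9 = 38 kPa.
q_ult = c·N_c·s_c + q·N_q + 0.5·γ·B·N_γ·s_γ
     = 18 × 18 × 1.1 + 38 × 8.66 + 0.5 × 20 × 2.48 × 4.88 × 0.9
     = 356.4 + 329.08 + 108.92 = 794.4 kPa.
Net ultimate: q_net = 794.4 − 38 = 756.4 kPa.
q_all(net) = 756.4 / 2.5 = 302.56 kPa.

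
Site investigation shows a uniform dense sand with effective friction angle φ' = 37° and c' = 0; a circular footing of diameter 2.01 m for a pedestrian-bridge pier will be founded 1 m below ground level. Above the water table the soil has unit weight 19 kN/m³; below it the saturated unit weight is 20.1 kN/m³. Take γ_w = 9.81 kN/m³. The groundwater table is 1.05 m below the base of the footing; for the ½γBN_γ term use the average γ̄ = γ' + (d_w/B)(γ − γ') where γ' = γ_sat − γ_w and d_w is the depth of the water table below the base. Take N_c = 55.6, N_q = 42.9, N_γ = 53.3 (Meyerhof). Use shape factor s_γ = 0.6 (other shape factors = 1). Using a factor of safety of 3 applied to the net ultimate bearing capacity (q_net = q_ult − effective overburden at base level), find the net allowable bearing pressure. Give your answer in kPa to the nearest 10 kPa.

q_all(net) ≈ 420 kPa

Effective surcharge at the founding depth q = γ·D_f = 19 × 1 = 19 kPa.
With d_w = 1.05 m < B, γ̄ = 10.29 + (1.05/2.01) × (19 − 10.29) = 14.84 kN/m³.
q_ult = q·N_q + 0.5·γ·B·N_γ·s_γ
     = 19 × 42.9 + 0.5 × 14.84 × 2.01 × 53.3 × 0.6
     = 815.1 + 476.96 = 1292.1 kPa.
Net ultimate: q_net = 1292.1 − 19 = 1273.1 kPa.
q_all(net) = 1273.1 / 3 = 424.35 kPa.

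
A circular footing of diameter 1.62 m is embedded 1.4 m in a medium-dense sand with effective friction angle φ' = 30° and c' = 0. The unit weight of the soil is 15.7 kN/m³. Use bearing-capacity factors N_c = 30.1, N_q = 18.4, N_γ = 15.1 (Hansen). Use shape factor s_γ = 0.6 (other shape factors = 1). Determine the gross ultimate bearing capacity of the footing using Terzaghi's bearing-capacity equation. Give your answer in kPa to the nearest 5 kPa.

q = γ·D_f = 15.7 × 1.4 = 21.98 kPa.
q·N_q = 21.98 × 18.4 = 404.43 kPa
0.5·γ·B·N_γ·s_γ = 0.5 × 15.7 × 1.62 × 15.1 × 0.6 = 115.22 kPa
q_ult = 404.43 + 115.22 = 519.65 kPa.

q_ult ≈ 520 kPa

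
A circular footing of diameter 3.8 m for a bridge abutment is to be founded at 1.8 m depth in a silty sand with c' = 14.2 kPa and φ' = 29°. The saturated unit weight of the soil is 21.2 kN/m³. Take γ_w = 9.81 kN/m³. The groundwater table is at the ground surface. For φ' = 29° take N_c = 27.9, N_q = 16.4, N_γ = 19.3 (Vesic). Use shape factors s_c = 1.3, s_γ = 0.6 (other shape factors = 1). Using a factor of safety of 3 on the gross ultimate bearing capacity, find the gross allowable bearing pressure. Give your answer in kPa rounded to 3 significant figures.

With the water table at the surface the whole profile is submerged: γ' = 21.2 − 9.81 = 11.39 kN/m³, so q = γ'·D_f = 20.502 kPa; the same γ' applies in the ½γBN_γ term.
q_ult = c·N_c·s_c + q·N_q + 0.5·γ·B·N_γ·s_γ
     = 14.2 × 27.9 × 1.3 + 20.502 × 16.4 + 0.5 × 11.39 × 3.8 × 19.3 × 0.6
     = 515.03 + 336.23 + 250.6 = 1101.9 kPa.
q_all = 1101.9 / 3 = 367.29 kPa.

q_all ≈ 367 kPa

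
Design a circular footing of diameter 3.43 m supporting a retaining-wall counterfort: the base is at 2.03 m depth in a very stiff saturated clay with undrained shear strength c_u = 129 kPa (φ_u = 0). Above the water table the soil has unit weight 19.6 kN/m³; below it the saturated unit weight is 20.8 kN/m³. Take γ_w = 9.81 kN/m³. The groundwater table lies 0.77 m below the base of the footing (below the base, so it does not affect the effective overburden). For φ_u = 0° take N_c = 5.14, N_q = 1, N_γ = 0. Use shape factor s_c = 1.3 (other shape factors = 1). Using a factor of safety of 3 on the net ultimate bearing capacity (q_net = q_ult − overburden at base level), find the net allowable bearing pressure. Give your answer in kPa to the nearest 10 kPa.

q = γ·D_f = 19.6 × 2.03 = 39.788 kPa.
c·N_c·s_c = 129 × 5.14 × 1.3 = 861.98 kPa
q·N_q = 39.788 × 1 = 39.788 kPa
q_ult = 861.98 + 39.788 = 901.77 kPa.
q_net = 901.77 − 39.788 = 861.98 kPa.
q_all(net) = 861.98 / 3 = 287.33 kPa.

q_all(net) ≈ 290 kPa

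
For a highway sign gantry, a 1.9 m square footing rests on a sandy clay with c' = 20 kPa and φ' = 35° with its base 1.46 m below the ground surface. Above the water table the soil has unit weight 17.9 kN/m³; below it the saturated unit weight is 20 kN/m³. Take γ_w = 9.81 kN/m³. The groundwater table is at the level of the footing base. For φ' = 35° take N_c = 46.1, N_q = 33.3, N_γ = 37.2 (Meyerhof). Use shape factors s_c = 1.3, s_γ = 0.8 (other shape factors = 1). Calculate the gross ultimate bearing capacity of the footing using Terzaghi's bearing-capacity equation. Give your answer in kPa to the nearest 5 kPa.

q = γ·D_f = 17.9 × 1.46 = 26.134 kPa.
For the ½γBN_γ term take γ' = 20 − 9.81 = 10.19 kN/m³ (soil below base is submerged).
c·N_c·s_c = 20 × 46.1 × 1.3 = 1198.6 kPa
q·N_q = 26.134 × 33.3 = 870.26 kPa
0.5·γ·B·N_γ·s_γ = 0.5 × 10.19 × 1.9 × 37.2 × 0.8 = 288.09 kPa
q_ult = 1198.6 + 870.26 + 288.09 = 2357 kPa.

q_ult ≈ 2355 kPa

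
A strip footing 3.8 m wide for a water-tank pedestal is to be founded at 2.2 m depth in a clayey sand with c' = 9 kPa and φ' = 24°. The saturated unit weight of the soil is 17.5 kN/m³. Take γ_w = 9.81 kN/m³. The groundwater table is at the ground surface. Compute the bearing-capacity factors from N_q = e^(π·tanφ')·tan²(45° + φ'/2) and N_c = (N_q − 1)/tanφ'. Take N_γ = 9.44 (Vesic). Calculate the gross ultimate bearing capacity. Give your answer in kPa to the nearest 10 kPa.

q_ult ≈ 470 kPa

tan24° = 0.4452, so N_q = e^(π×0.4452)·tan²(57°) = 4.05 × 2.371 = 9.6.
N_c = (9.6 − 1)/tan24° = 19.32.
With the water table at the surface the whole profile is submerged: γ' = 17.5 − 9.81 = 7.69 kN/m³, so q = γ'·D_f = 16.918 kPa; the same γ' applies in the ½γBN_γ term.
q_ult = c·N_c + q·N_q + 0.5·γ·B·N_γ
     = 9 × 19.324 + 16.918 × 9.6034 + 0.5 × 7.69 × 3.8 × 9.44
     = 173.91 + 162.47 + 137.93 = 474.31 kPa.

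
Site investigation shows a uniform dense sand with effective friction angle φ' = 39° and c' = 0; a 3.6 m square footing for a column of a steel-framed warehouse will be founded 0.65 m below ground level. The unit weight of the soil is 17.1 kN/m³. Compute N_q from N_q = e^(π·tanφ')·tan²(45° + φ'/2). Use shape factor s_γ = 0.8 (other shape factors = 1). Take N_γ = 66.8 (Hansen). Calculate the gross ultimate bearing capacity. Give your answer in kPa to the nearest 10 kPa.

tan39° = 0.8098, so N_q = e^(π×0.8098)·tan²(64.5°) = 12.731 × 4.395 = 55.96.
Effective surcharge at the founding depth q = γ·D_f = 17.1 × 0.65 = 11.115 kPa.
q_ult = q·N_q + 0.5·γ·B·N_γ·s_γ
     = 11.115 × 55.957 + 0.5 × 17.1 × 3.6 × 66.8 × 0.8
     = 621.97 + 1644.9 = 2266.9 kPa.

q_ult ≈ 2270 kPa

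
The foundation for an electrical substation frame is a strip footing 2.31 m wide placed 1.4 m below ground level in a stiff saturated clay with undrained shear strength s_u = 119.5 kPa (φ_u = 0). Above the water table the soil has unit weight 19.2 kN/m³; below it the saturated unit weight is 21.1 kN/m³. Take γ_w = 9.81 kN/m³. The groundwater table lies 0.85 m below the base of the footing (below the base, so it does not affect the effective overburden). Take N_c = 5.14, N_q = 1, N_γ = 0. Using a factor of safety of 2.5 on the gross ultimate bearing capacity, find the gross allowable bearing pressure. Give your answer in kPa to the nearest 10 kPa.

q_all ≈ 260 kPa

q = γ·D_f = 19.2 × 1.4 = 26.88 kPa.
c·N_c = 119.5 × 5.14 = 614.23 kPa
q·N_q = 26.88 × 1 = 26.88 kPa
q_ult = 614.23 + 26.88 = 641.11 kPa.
q_all = 641.11 / 2.5 = 256.44 kPa.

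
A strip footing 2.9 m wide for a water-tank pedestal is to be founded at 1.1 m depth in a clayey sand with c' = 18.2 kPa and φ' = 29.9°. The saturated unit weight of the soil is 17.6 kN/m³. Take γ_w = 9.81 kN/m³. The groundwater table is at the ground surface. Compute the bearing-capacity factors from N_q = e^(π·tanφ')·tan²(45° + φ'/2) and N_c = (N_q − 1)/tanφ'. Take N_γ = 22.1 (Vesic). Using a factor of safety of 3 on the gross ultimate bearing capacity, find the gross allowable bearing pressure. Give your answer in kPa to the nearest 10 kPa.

N_q = e^(π·tan29.9°)·tan²(59.95°) = 18.19; N_c = (N_q − 1)/tanφ' = 29.9.
γ' = 17.6 − 9.81 = 7.79 kN/m³ (submerged throughout). q = 7.79 × 1.1 = 8.569 kPa; the same γ' applies in the ½γBN_γ term.
c·N_c = 18.2 × 29.901 = 544.2 kPa
q·N_q = 8.569 × 18.194 = 155.9 kPa
0.5·γ·B·N_γ = 0.5 × 7.79 × 2.9 × 22.1 = 249.63 kPa
q_ult = 544.2 + 155.9 + 249.63 = 949.73 kPa.
q_all = 949.73 / 3 = 316.58 kPa.

q_all ≈ 320 kPa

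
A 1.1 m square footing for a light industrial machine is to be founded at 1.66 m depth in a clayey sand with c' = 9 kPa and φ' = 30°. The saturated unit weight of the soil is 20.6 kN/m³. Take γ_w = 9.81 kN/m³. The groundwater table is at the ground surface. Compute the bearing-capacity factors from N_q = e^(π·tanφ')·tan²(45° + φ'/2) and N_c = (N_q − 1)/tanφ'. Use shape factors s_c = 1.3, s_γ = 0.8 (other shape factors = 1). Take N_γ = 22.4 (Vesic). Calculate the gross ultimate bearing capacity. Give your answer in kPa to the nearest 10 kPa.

tan30° = 0.5774, so N_q = e^(π×0.5774)·tan²(60°) = 6.134 × 3.0 = 18.4.
N_c = (18.4 − 1)/tan30° = 30.14.
Water table at ground surface, so effective unit weight γ' = 20.6 − 9.81 = 10.79 kN/m³ is used throughout; overburden q = 10.79 × 1.66 = 17.911 kPa; the same γ' applies in the ½γBN_γ term.
Cohesion term c·N_c·s_c = 9 × 30.14 × 1.3 = 352.63 kPa; surcharge term q·N_q = 17.911 × 18.401 = 329.59 kPa; self-weight term 0.5·γ·B·N_γ·s_γ = 0.5 × 10.79 × 1.1 × 22.4 × 0.8 = 106.35 kPa.
q_ult = 352.63 + 329.59 + 106.35 = 788.57 kPa.

q_ult ≈ 790 kPa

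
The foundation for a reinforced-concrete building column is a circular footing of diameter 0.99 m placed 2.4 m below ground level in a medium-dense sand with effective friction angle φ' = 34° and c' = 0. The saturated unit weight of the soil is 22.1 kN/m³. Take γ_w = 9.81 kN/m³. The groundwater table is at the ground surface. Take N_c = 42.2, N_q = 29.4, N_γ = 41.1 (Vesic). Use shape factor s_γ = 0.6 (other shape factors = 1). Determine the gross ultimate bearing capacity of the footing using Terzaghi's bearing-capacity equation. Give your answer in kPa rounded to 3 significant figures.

γ' = 22.1 − 9.81 = 12.29 kN/m³ (submerged throughout). q = 12.29 × 2.4 = 29.496 kPa; the same γ' applies in the ½γBN_γ term.
q·N_q = 29.496 × 29.4 = 867.18 kPa
0.5·γ·B·N_γ·s_γ = 0.5 × 12.29 × 0.99 × 41.1 × 0.6 = 150.02 kPa
q_ult = 867.18 + 150.02 = 1017.2 kPa.

q_ult ≈ 1020 kPa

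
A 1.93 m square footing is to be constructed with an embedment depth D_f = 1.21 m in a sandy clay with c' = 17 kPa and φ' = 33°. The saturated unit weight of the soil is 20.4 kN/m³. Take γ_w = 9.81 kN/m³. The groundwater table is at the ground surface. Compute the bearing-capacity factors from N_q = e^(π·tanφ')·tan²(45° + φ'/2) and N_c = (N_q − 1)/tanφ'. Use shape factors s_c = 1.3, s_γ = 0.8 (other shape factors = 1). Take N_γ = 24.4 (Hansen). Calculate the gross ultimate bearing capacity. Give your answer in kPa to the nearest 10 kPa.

tan33° = 0.6494, so N_q = e^(π×0.6494)·tan²(61.5°) = 7.692 × 3.392 = 26.09.
N_c = (26.09 − 1)/tan33° = 38.64.
Water table at ground surface, so effective unit weight γ' = 20.4 − 9.81 = 10.59 kN/m³ is used throughout; overburden q = 10.59 × 1.21 = 12.814 kPa; the same γ' applies in the ½γBN_γ term.
Cohesion term c·N_c·s_c = 17 × 38.638 × 1.3 = 853.91 kPa; surcharge term q·N_q = 12.814 × 26.092 = 334.34 kPa; self-weight term 0.5·γ·B·N_γ·s_γ = 0.5 × 10.59 × 1.93 × 24.4 × 0.8 = 199.48 kPa.
q_ult = 853.91 + 334.34 + 199.48 = 1387.7 kPa.

q_ult ≈ 1390 kPa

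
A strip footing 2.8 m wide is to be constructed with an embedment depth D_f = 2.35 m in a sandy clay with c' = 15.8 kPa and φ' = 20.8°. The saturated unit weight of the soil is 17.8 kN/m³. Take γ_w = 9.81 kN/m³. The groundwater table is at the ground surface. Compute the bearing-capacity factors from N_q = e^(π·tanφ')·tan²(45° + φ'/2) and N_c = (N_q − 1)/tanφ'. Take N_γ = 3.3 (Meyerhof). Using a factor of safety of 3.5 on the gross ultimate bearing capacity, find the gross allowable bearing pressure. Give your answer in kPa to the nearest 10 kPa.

q_all ≈ 120 kPa

N_q = e^(π·tan20.8°)·tan²(55.4°) = 6.93; N_c = (N_q − 1)/tanφ' = 15.61.
γ' = 17.8 − 9.81 = 7.99 kN/m³ (submerged throughout). q = 7.99 × 2.35 = 18.777 kPa; the same γ' applies in the ½γBN_γ term.
c·N_c = 15.8 × 15.612 = 246.67 kPa
q·N_q = 18.777 × 6.9305 = 130.13 kPa
0.5·γ·B·N_γ = 0.5 × 7.99 × 2.8 × 3.3 = 36.914 kPa
q_ult = 246.67 + 130.13 + 36.914 = 413.72 kPa.
q_all = 413.72 / 3.5 = 118.2 kPa.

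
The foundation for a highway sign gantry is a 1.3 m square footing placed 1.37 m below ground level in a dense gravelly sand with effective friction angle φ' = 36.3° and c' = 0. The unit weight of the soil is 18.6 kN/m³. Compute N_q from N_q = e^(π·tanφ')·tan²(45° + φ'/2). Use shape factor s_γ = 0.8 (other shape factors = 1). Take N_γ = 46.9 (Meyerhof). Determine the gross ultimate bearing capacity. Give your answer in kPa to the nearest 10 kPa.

q_ult ≈ 1450 kPa

tan36.3° = 0.7346, so N_q = e^(π×0.7346)·tan²(63.15°) = 10.052 × 3.902 = 39.22.
Effective surcharge at the founding depth q = γ·D_f = 18.6 × 1.37 = 25.482 kPa.
q_ult = q·N_q + 0.5·γ·B·N_γ·s_γ
     = 25.482 × 39.222 + 0.5 × 18.6 × 1.3 × 46.9 × 0.8
     = 999.47 + 453.62 = 1453.1 kPa.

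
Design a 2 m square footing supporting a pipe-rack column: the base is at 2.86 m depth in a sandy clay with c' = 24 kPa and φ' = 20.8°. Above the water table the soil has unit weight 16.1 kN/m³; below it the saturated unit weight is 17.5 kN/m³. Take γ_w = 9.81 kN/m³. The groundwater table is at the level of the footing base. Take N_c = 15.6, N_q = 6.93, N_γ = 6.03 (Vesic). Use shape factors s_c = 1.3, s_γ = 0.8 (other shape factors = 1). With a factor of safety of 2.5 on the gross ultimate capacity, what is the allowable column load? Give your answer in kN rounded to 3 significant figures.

Effective surcharge at the founding depth q = γ·D_f = 16.1 × 2.86 = 46.046 kPa.
The water table coincides with the base, so in the self-weight term γ → γ' = 7.69 kN/m³.
q_ult = c·N_c·s_c + q·N_q + 0.5·γ·B·N_γ·s_γ
     = 24 × 15.6 × 1.3 + 46.046 × 6.93 + 0.5 × 7.69 × 2 × 6.03 × 0.8
     = 486.72 + 319.1 + 37.097 = 842.92 kPa.
Gross allowable pressure q_all = 842.92 / 2.5 = 337.17 kPa.
Footing area = 4 m², so allowable column load = 337.17 × 4 = 1348.7 kN.

P_all ≈ 1350 kN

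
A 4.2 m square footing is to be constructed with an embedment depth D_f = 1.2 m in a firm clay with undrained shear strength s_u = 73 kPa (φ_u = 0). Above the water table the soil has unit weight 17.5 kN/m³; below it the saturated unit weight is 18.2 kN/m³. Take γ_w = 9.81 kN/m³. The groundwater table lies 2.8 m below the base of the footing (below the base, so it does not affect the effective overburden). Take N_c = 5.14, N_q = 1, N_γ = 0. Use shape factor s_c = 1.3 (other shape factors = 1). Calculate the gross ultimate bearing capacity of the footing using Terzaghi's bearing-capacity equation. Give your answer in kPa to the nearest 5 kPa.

Overburden at base level: q = 17.5 × 1.2 = 21 kPa.
Cohesion term c·N_c·s_c = 73 × 5.14 × 1.3 = 487.79 kPa; surcharge term q·N_q = 21 × 1 = 21 kPa.
q_ult = 487.79 + 21 = 508.79 kPa.

q_ult ≈ 510 kPa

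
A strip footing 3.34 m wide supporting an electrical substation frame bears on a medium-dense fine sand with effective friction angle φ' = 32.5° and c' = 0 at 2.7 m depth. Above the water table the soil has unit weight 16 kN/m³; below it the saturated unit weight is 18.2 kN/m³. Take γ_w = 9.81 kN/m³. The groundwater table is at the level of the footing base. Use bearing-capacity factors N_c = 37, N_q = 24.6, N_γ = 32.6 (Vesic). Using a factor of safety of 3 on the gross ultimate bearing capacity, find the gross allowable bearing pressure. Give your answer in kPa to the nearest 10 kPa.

Effective surcharge at the founding depth q = γ·D_f = 16 × 2.7 = 43.2 kPa.
The water table coincides with the base, so in the self-weight term γ → γ' = 8.39 kN/m³.
q_ult = q·N_q + 0.5·γ·B·N_γ
     = 43.2 × 24.6 + 0.5 × 8.39 × 3.34 × 32.6
     = 1062.7 + 456.77 = 1519.5 kPa.
q_all = 1519.5 / 3 = 506.5 kPa.

q_all ≈ 510 kPa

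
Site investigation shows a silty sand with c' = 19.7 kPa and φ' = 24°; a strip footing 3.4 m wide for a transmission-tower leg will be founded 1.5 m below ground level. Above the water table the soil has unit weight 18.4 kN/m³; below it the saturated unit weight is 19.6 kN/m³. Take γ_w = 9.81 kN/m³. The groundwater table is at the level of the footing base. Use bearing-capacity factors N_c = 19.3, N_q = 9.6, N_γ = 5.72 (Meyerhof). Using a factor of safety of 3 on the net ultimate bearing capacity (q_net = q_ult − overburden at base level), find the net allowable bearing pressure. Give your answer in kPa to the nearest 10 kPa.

q_all(net) ≈ 240 kPa

Effective surcharge at the founding depth q = γ·D_f = 18.4 × 1.5 = 27.6 kPa.
The water table coincides with the base, so in the self-weight term γ → γ' = 9.79 kN/m³.
q_ult = c·N_c + q·N_q + 0.5·γ·B·N_γ
     = 19.7 × 19.3 + 27.6 × 9.6 + 0.5 × 9.79 × 3.4 × 5.72
     = 380.21 + 264.96 + 95.198 = 740.37 kPa.
q_net = 740.37 − 27.6 = 712.77 kPa.
q_all(net) = 712.77 / 3 = 237.59 kPa.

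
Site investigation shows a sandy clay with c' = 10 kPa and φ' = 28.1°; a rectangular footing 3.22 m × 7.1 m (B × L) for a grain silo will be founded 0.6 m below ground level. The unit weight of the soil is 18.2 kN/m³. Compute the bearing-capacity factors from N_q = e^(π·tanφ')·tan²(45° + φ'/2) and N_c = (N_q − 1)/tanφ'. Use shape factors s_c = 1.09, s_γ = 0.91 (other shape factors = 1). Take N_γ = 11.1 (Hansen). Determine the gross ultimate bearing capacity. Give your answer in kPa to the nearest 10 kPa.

q_ult ≈ 740 kPa

tan28.1° = 0.534, so N_q = e^(π×0.534)·tan²(59.05°) = 5.352 × 2.781 = 14.88.
N_c = (14.88 − 1)/tan28.1° = 26.
Overburden at base level: q = 18.2 × 0.6 = 10.92 kPa.
Cohesion term c·N_c·s_c = 10 × 26 × 1.09 = 283.4 kPa; surcharge term q·N_q = 10.92 × 14.883 = 162.52 kPa; self-weight term 0.5·γ·B·N_γ·s_γ = 0.5 × 18.2 × 3.22 × 11.1 × 0.91 = 295.98 kPa.
q_ult = 283.4 + 162.52 + 295.98 = 741.9 kPa.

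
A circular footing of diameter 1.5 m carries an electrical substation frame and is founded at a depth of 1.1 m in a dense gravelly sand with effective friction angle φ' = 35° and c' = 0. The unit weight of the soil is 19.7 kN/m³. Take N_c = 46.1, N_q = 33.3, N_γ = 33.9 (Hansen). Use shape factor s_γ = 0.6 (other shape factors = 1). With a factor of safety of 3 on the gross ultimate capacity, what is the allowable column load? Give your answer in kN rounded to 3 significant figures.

Overburden at base level: q = 19.7 × 1.1 = 21.67 kPa.
Surcharge term q·N_q = 21.67 × 33.3 = 721.61 kPa; self-weight term 0.5·γ·B·N_γ·s_γ = 0.5 × 19.7 × 1.5 × 33.9 × 0.6 = 300.52 kPa.
q_ult = 721.61 + 300.52 = 1022.1 kPa.
Gross allowable pressure q_all = 1022.1 / 3 = 340.71 kPa.
Footing area = 1.7671 m², so allowable column load = 340.71 × 1.7671 = 602.07 kN.

P_all ≈ 602 kN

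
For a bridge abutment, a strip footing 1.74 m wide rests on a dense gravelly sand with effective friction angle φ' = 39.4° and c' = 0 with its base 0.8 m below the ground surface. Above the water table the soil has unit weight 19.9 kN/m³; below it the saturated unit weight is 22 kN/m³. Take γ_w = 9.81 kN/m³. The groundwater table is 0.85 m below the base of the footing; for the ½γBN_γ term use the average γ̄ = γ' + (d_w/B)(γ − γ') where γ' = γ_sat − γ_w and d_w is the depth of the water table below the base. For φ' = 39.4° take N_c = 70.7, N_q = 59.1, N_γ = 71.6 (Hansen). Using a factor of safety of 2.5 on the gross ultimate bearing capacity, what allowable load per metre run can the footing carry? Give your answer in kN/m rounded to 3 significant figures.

Effective surcharge at the founding depth q = γ·D_f = 19.9 × 0.8 = 15.92 kPa.
With d_w = 0.85 m < B, γ̄ = 12.19 + (0.85/1.74) × (19.9 − 12.19) = 15.956 kN/m³.
q_ult = q·N_q + 0.5·γ·B·N_γ
     = 15.92 × 59.1 + 0.5 × 15.956 × 1.74 × 71.6
     = 940.87 + 993.95 = 1934.8 kPa.
Gross allowable pressure q_all = 1934.8 / 2.5 = 773.93 kPa.
Allowable wall load = q_all × B = 773.93 × 1.74 = 1346.6 kN per metre run.

≈ 1350 kN/m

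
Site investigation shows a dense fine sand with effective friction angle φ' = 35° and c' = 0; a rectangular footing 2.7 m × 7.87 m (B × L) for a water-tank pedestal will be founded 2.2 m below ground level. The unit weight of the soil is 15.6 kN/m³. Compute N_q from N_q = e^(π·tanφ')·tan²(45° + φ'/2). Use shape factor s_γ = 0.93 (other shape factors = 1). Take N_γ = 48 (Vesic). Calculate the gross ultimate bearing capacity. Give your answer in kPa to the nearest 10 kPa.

tan35° = 0.7002, so N_q = e^(π×0.7002)·tan²(62.5°) = 9.023 × 3.69 = 33.3.
q = γ·D_f = 15.6 × 2.2 = 34.32 kPa.
q·N_q = 34.32 × 33.296 = 1142.7 kPa
0.5·γ·B·N_γ·s_γ = 0.5 × 15.6 × 2.7 × 48 × 0.93 = 940.12 kPa
q_ult = 1142.7 + 940.12 = 2082.8 kPa.

q_ult ≈ 2080 kPa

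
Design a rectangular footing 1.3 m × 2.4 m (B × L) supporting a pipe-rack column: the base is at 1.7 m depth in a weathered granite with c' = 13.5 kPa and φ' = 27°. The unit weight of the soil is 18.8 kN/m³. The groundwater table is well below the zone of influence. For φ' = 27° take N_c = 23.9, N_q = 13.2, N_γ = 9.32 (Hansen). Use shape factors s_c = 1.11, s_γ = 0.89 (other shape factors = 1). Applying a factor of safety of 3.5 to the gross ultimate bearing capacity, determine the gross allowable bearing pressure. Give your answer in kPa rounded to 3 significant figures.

q_all ≈ 252 kPa

Overburden at base level: q = 18.8 × 1.7 = 31.96 kPa.
Cohesion term c·N_c·s_c = 13.5 × 23.9 × 1.11 = 358.14 kPa; surcharge term q·N_q = 31.96 × 13.2 = 421.87 kPa; self-weight term 0.5·γ·B·N_γ·s_γ = 0.5 × 18.8 × 1.3 × 9.32 × 0.89 = 101.36 kPa.
q_ult = 358.14 + 421.87 + 101.36 = 881.38 kPa.
q_all = q_ult / FS = 881.38 / 3.5 = 251.82 kPa.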